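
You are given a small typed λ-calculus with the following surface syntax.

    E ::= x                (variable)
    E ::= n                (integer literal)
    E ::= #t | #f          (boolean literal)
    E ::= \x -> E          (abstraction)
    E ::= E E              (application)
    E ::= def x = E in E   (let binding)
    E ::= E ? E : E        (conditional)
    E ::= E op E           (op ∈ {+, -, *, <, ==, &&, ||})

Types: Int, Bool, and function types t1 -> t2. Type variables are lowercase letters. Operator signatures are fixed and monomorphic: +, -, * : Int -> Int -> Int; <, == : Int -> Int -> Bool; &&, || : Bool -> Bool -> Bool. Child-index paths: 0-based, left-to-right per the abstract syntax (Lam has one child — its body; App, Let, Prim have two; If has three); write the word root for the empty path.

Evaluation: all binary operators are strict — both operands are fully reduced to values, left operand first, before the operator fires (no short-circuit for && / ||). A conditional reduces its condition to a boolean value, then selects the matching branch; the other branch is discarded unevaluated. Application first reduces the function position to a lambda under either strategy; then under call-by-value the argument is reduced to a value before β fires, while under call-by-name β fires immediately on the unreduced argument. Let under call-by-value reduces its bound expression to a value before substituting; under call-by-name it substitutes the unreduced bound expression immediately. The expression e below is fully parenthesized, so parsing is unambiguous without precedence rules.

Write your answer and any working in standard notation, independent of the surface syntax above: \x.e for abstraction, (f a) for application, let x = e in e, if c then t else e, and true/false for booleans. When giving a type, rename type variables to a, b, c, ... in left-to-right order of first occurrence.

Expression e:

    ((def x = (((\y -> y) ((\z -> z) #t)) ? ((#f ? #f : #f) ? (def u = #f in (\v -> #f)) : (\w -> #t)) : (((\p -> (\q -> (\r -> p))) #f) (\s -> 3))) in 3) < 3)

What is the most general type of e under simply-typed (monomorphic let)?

Trace:
y : a
\y._ : a -> a
z : b
\z._ : b -> b
  unify b -> b ~ Bool -> c
  unify b ~ Bool
  unify Bool ~ c
_ _ : Bool
  unify a -> a ~ Bool -> d
  unify a ~ Bool
  unify Bool ~ d
_ _ : Bool
  unify Bool ~ Bool
  unify Bool ~ Bool
  unify Bool ~ Bool
  unify Bool ~ Bool
let u : Bool
\v._ : e -> Bool
\w._ : f -> Bool
  unify e -> Bool ~ f -> Bool
  unify e ~ f
  unify Bool ~ Bool
p : g
\r._ : i -> g
\q._ : h -> i -> g
\p._ : g -> h -> i -> g
  unify g -> h -> i -> g ~ Bool -> j
  unify g ~ Bool
  unify h -> i -> Bool ~ j
_ _ : h -> i -> Bool
\s._ : k -> Int
  unify h -> i -> Bool ~ (k -> Int) -> l
  unify h ~ k -> Int
  unify i -> Bool ~ l
_ _ : i -> Bool
  unify f -> Bool ~ i -> Bool
  unify f ~ i
  unify Bool ~ Bool
let x : i -> Bool
  unify Int ~ Int
  unify Int ~ Int

Answer: Bool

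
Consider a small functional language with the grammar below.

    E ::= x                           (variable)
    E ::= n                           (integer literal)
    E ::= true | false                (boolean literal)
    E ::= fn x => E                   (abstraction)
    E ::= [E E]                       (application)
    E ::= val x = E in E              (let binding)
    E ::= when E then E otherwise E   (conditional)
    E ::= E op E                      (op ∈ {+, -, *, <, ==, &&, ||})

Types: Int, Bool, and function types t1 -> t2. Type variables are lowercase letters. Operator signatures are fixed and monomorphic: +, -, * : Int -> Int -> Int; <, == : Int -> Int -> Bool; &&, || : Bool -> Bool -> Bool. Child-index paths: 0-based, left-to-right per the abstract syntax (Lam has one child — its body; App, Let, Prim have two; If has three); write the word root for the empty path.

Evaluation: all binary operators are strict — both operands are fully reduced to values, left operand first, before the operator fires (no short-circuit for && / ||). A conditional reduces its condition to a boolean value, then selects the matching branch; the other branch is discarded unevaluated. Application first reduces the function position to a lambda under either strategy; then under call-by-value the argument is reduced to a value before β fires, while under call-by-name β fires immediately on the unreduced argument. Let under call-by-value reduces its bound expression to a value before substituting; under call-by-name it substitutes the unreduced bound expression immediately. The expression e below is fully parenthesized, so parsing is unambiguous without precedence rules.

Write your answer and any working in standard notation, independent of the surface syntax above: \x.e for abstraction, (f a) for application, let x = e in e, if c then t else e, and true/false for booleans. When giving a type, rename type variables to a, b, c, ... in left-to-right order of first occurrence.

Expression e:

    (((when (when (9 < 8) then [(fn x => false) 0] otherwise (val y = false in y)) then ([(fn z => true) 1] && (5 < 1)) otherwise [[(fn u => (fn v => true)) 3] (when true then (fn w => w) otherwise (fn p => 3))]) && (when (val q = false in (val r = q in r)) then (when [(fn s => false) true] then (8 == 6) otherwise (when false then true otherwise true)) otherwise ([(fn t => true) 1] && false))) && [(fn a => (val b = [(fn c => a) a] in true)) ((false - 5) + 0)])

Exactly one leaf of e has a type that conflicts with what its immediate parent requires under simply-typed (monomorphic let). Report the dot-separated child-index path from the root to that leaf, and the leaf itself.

Answer: 1.1.0.0 : false

Trace:
  unify Int ~ Int
  unify Int ~ Int
  unify Bool ~ Bool
\x._ : a -> Bool
  unify a -> Bool ~ Int -> b
  unify a ~ Int
  unify Bool ~ b
_ _ : Bool
let y : Bool
y : Bool
  unify Bool ~ Bool
  unify Bool ~ Bool
\z._ : c -> Bool
  unify c -> Bool ~ Int -> d
  unify c ~ Int
  unify Bool ~ d
_ _ : Bool
  unify Bool ~ Bool
  unify Int ~ Int
  unify Int ~ Int
  unify Bool ~ Bool
\v._ : f -> Bool
\u._ : e -> f -> Bool
  unify e -> f -> Bool ~ Int -> g
  unify e ~ Int
  unify f -> Bool ~ g
_ _ : f -> Bool
  unify Bool ~ Bool
w : h
\w._ : h -> h
\p._ : i -> Int
  unify h -> h ~ i -> Int
  unify h ~ i
  unify i ~ Int
  unify f -> Bool ~ (Int -> Int) -> j
  unify f ~ Int -> Int
  unify Bool ~ j
_ _ : Bool
  unify Bool ~ Bool
  unify Bool ~ Bool
let q : Bool
q : Bool
let r : Bool
r : Bool
  unify Bool ~ Bool
\s._ : k -> Bool
  unify k -> Bool ~ Bool -> l
  unify k ~ Bool
  unify Bool ~ l
_ _ : Bool
  unify Bool ~ Bool
  unify Int ~ Int
  unify Int ~ Int
  unify Bool ~ Bool
  unify Bool ~ Bool
  unify Bool ~ Bool
\t._ : m -> Bool
  unify m -> Bool ~ Int -> n
  unify m ~ Int
  unify Bool ~ n
_ _ : Bool
  unify Bool ~ Bool
  unify Bool ~ Bool
  unify Bool ~ Bool
  unify Bool ~ Bool
  unify Bool ~ Bool
a : o
\c._ : p -> o
a : o
  unify p -> o ~ o -> q
  unify p ~ o
  unify o ~ q
_ _ : q
let b : q
\a._ : q -> Bool
  unify Bool ~ Int
  FAIL: mismatch Bool ~ Int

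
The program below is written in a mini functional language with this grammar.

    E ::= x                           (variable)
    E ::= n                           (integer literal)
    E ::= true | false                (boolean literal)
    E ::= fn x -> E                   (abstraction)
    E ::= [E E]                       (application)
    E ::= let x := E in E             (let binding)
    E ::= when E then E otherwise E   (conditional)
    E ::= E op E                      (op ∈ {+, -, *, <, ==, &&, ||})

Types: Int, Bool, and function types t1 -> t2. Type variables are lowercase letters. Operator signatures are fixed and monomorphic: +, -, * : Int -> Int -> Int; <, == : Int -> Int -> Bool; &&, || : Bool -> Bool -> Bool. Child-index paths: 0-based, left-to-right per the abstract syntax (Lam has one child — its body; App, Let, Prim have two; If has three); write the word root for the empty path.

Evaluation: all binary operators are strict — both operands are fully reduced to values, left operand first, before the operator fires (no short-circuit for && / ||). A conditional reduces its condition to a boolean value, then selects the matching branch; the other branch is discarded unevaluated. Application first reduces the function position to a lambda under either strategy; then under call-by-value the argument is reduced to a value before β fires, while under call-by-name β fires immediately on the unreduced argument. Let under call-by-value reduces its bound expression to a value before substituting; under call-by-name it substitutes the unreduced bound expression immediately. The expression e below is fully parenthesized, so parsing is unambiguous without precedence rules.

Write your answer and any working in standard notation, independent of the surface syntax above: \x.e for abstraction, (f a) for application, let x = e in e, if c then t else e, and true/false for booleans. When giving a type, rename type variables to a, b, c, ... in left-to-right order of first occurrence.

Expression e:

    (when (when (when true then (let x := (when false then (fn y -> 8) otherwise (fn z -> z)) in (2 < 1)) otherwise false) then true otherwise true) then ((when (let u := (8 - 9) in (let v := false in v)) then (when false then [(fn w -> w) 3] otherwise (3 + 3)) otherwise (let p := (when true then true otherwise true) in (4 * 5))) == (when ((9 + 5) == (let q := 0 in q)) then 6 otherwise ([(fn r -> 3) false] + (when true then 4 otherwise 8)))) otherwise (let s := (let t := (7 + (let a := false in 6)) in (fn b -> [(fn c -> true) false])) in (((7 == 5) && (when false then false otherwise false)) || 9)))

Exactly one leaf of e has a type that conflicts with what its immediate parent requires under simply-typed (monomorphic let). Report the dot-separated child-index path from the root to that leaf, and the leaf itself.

Answer: 2.1.1 : 9

Trace:
  unify Bool ~ Bool
  unify Bool ~ Bool
\y._ : a -> Int
z : b
\z._ : b -> b
  unify a -> Int ~ b -> b
  unify a ~ b
  unify Int ~ b
let x : Int -> Int
  unify Int ~ Int
  unify Int ~ Int
  unify Bool ~ Bool
  unify Bool ~ Bool
  unify Bool ~ Bool
  unify Bool ~ Bool
  unify Int ~ Int
  unify Int ~ Int
let u : Int
let v : Bool
v : Bool
  unify Bool ~ Bool
  unify Bool ~ Bool
w : c
\w._ : c -> c
  unify c -> c ~ Int -> d
  unify c ~ Int
  unify Int ~ d
_ _ : Int
  unify Int ~ Int
  unify Int ~ Int
  unify Int ~ Int
  unify Bool ~ Bool
  unify Bool ~ Bool
let p : Bool
  unify Int ~ Int
  unify Int ~ Int
  unify Int ~ Int
  unify Int ~ Int
  unify Int ~ Int
  unify Int ~ Int
  unify Int ~ Int
let q : Int
q : Int
  unify Int ~ Int
  unify Bool ~ Bool
\r._ : e -> Int
  unify e -> Int ~ Bool -> f
  unify e ~ Bool
  unify Int ~ f
_ _ : Int
  unify Int ~ Int
  unify Bool ~ Bool
  unify Int ~ Int
  unify Int ~ Int
  unify Int ~ Int
  unify Int ~ Int
  unify Int ~ Int
let a : Bool
  unify Int ~ Int
let t : Int
\c._ : h -> Bool
  unify h -> Bool ~ Bool -> i
  unify h ~ Bool
  unify Bool ~ i
_ _ : Bool
\b._ : g -> Bool
let s : g -> Bool
  unify Int ~ Int
  unify Int ~ Int
  unify Bool ~ Bool
  unify Bool ~ Bool
  unify Bool ~ Bool
  unify Bool ~ Bool
  unify Bool ~ Bool
  unify Int ~ Bool
  FAIL: mismatch Int ~ Bool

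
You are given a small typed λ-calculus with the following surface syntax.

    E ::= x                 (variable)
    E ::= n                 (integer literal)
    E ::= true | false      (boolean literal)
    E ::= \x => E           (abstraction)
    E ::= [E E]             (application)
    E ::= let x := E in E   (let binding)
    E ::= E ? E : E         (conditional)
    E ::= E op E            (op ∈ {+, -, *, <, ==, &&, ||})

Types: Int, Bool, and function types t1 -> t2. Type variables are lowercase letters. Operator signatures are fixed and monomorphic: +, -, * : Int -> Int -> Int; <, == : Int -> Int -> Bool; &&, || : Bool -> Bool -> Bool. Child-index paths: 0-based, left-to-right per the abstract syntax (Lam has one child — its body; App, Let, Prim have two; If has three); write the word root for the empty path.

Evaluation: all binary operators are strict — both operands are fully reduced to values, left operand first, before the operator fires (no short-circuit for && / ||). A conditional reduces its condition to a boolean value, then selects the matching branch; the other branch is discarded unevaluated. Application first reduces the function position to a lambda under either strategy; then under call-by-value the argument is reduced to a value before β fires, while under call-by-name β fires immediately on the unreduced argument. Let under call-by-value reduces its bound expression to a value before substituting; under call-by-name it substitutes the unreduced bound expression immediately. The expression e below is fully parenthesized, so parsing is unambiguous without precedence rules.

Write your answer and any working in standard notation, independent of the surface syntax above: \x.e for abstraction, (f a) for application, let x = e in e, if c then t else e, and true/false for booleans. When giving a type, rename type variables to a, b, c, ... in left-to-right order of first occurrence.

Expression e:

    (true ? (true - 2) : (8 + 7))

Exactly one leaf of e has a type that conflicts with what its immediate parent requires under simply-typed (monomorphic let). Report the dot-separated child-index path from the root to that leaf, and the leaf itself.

Derivation:
  unify Bool ~ Bool
  unify Bool ~ Int
  FAIL: mismatch Bool ~ Int

Answer: 1.0 : true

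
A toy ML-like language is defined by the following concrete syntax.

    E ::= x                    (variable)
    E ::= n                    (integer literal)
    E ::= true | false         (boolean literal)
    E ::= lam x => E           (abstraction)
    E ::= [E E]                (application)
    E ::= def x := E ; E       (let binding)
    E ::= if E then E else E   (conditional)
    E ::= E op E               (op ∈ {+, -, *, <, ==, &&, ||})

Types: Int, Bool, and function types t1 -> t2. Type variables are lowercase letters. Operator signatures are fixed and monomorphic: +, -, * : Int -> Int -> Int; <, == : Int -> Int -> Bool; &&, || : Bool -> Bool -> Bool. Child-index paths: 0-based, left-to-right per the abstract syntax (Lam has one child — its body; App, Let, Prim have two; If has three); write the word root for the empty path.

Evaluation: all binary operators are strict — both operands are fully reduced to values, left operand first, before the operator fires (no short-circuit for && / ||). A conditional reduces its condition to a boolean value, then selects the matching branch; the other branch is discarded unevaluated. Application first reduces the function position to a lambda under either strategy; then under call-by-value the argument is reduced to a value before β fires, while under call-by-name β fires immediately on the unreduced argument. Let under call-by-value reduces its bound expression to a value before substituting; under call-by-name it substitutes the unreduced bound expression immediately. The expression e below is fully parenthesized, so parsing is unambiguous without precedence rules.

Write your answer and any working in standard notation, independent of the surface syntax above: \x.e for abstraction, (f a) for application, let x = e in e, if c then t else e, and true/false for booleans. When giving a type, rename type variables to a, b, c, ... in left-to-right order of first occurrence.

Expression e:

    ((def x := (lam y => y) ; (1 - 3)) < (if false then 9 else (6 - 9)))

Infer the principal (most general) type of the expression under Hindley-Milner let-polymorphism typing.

Answer: Bool

Working:
y : a
\y._ : a -> a
let x : forall. a -> a
  unify Int ~ Int
  unify Int ~ Int
  unify Int ~ Int
  unify Bool ~ Bool
  unify Int ~ Int
  unify Int ~ Int
  unify Int ~ Int
  unify Int ~ Int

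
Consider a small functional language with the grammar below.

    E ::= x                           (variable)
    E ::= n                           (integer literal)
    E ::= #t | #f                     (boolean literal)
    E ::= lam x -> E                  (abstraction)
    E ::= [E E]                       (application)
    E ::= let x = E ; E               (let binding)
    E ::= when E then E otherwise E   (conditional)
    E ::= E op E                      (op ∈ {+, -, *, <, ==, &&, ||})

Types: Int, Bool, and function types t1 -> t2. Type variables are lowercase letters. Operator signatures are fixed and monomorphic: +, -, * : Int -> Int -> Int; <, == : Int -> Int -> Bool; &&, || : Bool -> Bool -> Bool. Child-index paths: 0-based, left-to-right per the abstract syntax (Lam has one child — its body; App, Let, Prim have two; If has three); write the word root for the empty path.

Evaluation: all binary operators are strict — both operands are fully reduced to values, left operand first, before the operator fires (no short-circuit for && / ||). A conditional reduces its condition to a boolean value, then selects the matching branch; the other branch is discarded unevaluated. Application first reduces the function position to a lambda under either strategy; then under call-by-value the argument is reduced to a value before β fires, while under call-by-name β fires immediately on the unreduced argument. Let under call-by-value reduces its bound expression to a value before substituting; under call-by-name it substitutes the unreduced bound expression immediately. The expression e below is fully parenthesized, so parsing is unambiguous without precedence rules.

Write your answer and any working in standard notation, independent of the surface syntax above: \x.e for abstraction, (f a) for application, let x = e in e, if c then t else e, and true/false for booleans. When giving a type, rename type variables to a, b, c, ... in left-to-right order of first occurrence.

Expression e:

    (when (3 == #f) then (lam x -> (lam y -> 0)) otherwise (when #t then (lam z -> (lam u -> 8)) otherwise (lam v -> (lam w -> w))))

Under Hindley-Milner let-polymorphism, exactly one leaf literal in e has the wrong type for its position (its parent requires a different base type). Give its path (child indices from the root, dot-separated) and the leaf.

Trace:
  unify Int ~ Int
  unify Bool ~ Int
  FAIL: mismatch Bool ~ Int

Answer: 0.1 : false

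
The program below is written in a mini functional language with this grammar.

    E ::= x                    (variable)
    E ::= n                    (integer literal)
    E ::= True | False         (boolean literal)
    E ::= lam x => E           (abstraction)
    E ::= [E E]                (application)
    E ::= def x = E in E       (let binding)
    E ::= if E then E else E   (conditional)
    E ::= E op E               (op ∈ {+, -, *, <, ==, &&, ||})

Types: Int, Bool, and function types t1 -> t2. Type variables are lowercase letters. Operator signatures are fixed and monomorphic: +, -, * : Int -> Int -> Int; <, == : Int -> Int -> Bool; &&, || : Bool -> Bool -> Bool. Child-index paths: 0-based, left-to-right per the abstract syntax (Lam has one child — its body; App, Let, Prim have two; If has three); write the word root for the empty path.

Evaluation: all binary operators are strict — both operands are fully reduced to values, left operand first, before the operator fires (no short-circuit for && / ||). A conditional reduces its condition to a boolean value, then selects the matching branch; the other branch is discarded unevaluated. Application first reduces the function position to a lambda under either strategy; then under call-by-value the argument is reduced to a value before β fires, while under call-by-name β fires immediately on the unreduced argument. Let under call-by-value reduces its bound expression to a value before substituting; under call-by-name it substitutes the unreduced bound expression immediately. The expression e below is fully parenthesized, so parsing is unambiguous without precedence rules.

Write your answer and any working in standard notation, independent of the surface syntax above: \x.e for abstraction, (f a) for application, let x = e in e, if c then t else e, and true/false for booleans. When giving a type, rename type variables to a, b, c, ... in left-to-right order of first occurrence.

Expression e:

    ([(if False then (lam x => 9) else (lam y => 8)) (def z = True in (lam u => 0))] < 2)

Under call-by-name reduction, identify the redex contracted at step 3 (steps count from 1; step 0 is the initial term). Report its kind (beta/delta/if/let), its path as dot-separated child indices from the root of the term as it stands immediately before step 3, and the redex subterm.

Derivation:
step 0: (((if false then (\x.9) else (\y.8)) (let z = true in (\u.0))) < 2)
step 1: [if@0.0] (((\y.8) (let z = true in (\u.0))) < 2)
step 2: [beta@0] (8 < 2)
step 3: [delta@root] false

Answer: delta at root : (8 < 2)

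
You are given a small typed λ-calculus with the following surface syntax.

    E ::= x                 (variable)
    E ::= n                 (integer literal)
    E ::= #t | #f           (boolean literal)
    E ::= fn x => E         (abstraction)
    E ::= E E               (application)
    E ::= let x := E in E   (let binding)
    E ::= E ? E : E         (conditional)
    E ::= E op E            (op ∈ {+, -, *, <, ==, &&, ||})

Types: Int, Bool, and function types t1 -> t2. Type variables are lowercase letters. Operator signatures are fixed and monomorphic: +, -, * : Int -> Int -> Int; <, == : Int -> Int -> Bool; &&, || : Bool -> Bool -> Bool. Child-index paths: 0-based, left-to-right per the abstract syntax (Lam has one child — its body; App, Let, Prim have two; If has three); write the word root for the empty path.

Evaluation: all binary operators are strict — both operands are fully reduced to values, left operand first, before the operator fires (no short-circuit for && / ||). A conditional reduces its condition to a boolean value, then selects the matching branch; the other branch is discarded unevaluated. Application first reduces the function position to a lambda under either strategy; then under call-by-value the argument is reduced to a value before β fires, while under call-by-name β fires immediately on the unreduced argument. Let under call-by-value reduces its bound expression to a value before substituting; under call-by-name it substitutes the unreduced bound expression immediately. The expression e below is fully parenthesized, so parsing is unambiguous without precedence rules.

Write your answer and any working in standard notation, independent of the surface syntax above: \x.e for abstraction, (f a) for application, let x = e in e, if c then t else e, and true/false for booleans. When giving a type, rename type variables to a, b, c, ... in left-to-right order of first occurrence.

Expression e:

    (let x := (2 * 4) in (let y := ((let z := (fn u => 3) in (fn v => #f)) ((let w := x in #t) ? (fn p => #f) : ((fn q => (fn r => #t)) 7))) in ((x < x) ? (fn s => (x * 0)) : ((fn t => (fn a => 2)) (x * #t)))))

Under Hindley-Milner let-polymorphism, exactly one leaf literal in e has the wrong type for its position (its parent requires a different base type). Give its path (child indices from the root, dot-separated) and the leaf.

Answer: 1.1.2.1.1 : true

Trace:
  unify Int ~ Int
  unify Int ~ Int
let x : Int
\u._ : a -> Int
let z : forall. a -> Int
\v._ : b -> Bool
x : Int
let w : Int
  unify Bool ~ Bool
\p._ : c -> Bool
\r._ : e -> Bool
\q._ : d -> e -> Bool
  unify d -> e -> Bool ~ Int -> f
  unify d ~ Int
  unify e -> Bool ~ f
_ _ : e -> Bool
  unify c -> Bool ~ e -> Bool
  unify c ~ e
  unify Bool ~ Bool
  unify b -> Bool ~ (e -> Bool) -> g
  unify b ~ e -> Bool
  unify Bool ~ g
_ _ : Bool
let y : Bool
x : Int
  unify Int ~ Int
x : Int
  unify Int ~ Int
  unify Bool ~ Bool
x : Int
  unify Int ~ Int
  unify Int ~ Int
\s._ : h -> Int
\a._ : j -> Int
\t._ : i -> j -> Int
x : Int
  unify Int ~ Int
  unify Bool ~ Int
  FAIL: mismatch Bool ~ Int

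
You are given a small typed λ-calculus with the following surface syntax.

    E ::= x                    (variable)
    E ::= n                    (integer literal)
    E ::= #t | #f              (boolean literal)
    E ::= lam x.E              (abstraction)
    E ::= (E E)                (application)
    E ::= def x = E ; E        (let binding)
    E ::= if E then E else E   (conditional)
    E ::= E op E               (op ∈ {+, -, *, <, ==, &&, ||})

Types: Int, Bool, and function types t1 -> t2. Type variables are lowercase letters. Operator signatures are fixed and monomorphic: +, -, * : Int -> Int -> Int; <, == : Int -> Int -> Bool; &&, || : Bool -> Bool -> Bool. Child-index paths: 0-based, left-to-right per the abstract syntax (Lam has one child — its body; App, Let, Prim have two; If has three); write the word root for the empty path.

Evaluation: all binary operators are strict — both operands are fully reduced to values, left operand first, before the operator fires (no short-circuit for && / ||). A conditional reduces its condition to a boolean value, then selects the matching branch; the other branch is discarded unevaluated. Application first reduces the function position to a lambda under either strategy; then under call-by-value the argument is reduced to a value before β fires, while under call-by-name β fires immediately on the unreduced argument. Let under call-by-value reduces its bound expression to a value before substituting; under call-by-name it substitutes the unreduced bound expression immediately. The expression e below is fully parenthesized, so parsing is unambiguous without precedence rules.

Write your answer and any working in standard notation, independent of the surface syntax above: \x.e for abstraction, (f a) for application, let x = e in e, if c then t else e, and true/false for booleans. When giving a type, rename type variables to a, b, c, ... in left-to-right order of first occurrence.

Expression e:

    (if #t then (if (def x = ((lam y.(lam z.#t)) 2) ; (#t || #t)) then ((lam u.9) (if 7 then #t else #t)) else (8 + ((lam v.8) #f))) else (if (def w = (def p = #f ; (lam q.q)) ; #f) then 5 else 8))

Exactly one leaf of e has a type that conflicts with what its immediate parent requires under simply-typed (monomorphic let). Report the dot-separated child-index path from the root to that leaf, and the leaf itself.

Answer: 1.1.1.0 : 7

Working:
  unify Bool ~ Bool
\z._ : b -> Bool
\y._ : a -> b -> Bool
  unify a -> b -> Bool ~ Int -> c
  unify a ~ Int
  unify b -> Bool ~ c
_ _ : b -> Bool
let x : b -> Bool
  unify Bool ~ Bool
  unify Bool ~ Bool
  unify Bool ~ Bool
\u._ : d -> Int
  unify Int ~ Bool
  FAIL: mismatch Int ~ Bool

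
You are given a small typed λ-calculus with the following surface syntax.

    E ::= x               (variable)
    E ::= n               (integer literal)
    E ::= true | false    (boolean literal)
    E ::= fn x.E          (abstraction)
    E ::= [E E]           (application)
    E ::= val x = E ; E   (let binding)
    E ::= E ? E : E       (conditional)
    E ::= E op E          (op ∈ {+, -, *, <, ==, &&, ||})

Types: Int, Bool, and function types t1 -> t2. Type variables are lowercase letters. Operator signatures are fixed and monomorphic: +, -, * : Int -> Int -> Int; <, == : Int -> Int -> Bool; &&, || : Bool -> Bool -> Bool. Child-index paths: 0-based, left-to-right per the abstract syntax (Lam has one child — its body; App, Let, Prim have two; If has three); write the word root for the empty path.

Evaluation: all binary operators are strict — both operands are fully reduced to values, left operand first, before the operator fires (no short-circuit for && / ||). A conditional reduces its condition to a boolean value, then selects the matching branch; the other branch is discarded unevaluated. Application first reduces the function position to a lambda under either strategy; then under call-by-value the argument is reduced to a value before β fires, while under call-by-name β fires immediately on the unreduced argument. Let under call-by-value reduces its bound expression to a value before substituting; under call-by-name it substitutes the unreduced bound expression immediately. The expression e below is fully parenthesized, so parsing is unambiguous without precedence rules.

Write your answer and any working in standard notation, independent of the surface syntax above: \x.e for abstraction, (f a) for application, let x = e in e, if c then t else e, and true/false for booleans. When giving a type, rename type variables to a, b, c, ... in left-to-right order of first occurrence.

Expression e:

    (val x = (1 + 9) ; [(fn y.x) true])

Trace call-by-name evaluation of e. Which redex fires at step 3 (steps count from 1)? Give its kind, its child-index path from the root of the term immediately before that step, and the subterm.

Trace:
step 0: (let x = (1 + 9) in ((\y.x) true))
step 1: [let@root] ((\y.(1 + 9)) true)
step 2: [beta@root] (1 + 9)
step 3: [delta@root] 10

Answer: delta at root : (1 + 9)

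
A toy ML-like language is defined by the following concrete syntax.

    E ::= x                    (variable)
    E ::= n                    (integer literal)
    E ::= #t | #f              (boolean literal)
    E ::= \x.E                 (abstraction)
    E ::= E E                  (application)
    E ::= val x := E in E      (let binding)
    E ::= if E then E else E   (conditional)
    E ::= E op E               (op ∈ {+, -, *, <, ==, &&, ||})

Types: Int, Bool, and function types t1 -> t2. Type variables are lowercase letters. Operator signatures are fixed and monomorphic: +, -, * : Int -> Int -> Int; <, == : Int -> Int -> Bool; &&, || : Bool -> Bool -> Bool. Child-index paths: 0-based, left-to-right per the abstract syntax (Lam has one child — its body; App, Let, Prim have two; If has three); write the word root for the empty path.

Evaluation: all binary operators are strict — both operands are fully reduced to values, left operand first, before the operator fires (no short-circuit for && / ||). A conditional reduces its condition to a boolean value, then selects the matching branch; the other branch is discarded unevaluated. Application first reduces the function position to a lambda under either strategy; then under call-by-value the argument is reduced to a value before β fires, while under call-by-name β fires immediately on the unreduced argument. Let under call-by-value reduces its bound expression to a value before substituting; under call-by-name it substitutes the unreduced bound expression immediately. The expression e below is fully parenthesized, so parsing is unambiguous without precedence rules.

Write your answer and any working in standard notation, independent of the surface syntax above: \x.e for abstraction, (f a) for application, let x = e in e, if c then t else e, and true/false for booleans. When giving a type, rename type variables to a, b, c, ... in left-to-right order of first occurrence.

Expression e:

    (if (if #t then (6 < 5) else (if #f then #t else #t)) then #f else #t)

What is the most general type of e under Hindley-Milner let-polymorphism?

Working:
  unify Bool ~ Bool
  unify Int ~ Int
  unify Int ~ Int
  unify Bool ~ Bool
  unify Bool ~ Bool
  unify Bool ~ Bool
  unify Bool ~ Bool
  unify Bool ~ Bool

Answer: Bool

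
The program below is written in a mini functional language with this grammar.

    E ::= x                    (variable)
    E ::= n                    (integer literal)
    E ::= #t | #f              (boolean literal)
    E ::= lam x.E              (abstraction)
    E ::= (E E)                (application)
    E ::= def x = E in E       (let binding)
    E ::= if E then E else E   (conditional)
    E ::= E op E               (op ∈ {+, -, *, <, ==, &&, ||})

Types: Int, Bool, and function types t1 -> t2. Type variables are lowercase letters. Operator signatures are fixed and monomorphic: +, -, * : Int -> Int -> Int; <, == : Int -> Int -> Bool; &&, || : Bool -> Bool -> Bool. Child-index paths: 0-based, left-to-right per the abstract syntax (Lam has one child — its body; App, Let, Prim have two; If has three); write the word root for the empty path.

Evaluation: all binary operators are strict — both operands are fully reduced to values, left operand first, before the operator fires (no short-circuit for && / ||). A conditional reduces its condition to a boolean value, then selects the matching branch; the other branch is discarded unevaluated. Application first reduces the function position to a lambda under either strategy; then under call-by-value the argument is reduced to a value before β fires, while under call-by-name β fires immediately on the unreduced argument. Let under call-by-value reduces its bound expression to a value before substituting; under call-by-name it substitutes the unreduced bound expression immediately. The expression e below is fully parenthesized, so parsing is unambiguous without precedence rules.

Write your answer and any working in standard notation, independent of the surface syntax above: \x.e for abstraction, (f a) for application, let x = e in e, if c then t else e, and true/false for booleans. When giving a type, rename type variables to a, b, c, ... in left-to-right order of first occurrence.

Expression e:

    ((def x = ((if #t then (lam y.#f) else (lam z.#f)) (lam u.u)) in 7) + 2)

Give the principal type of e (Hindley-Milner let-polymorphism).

Answer: Int

Trace:
  unify Bool ~ Bool
\y._ : a -> Bool
\z._ : b -> Bool
  unify a -> Bool ~ b -> Bool
  unify a ~ b
  unify Bool ~ Bool
u : c
\u._ : c -> c
  unify b -> Bool ~ (c -> c) -> d
  unify b ~ c -> c
  unify Bool ~ d
_ _ : Bool
let x : Bool
  unify Int ~ Int
  unify Int ~ Int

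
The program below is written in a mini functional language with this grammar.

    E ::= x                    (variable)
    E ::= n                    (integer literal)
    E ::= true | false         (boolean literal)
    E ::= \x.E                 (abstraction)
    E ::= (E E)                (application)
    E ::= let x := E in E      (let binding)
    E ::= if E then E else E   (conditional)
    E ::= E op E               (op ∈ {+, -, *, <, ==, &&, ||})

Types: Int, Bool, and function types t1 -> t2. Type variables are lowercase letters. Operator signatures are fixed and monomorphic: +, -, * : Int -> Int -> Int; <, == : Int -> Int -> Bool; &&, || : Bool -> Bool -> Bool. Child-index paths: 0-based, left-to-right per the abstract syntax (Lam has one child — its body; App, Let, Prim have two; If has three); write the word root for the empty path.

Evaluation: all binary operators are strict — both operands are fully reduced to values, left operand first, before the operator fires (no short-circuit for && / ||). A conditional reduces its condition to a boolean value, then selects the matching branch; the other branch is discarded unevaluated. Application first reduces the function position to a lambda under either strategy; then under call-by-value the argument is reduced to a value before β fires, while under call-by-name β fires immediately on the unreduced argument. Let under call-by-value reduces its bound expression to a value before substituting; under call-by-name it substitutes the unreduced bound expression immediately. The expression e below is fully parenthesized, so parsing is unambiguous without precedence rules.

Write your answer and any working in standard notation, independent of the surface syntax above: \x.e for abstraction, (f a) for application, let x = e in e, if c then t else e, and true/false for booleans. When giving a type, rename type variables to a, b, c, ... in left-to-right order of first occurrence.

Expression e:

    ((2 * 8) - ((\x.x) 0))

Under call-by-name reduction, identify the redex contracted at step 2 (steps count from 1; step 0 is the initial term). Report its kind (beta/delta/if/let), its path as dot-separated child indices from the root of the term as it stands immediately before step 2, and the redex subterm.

Trace:
step 0: ((2 * 8) - ((\x.x) 0))
step 1: [delta@0] (16 - ((\x.x) 0))
step 2: [beta@1] (16 - 0)

Answer: beta at 1 : ((\x.x) 0)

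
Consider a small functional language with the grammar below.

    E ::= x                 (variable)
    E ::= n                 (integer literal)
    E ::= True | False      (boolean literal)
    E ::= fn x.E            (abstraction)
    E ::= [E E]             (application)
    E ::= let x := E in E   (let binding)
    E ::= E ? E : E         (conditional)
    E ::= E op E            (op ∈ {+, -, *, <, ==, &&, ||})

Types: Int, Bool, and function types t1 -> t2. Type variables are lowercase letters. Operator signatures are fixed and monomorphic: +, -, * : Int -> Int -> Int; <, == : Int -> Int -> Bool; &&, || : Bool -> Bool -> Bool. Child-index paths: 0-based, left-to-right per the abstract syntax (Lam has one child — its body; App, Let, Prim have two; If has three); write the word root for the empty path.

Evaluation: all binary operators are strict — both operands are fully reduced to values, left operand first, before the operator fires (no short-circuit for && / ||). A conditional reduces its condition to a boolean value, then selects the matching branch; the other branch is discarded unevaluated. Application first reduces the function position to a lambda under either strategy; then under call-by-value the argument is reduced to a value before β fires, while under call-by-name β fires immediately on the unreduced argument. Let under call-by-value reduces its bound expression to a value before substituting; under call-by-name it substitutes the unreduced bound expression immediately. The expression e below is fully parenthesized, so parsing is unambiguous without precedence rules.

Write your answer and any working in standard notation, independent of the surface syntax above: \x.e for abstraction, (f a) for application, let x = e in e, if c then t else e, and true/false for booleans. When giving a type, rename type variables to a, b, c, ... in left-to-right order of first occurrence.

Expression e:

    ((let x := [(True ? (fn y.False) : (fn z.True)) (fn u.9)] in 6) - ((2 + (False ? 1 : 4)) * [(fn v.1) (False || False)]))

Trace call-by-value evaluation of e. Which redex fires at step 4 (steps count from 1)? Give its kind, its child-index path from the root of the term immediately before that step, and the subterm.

Answer: if at 1.0.1 : (if false then 1 else 4)

Derivation:
step 0: ((let x = ((if true then (\y.false) else (\z.true)) (\u.9)) in 6) - ((2 + (if false then 1 else 4)) * ((\v.1) (false || false))))
step 1: [if@0.0.0] ((let x = ((\y.false) (\u.9)) in 6) - ((2 + (if false then 1 else 4)) * ((\v.1) (false || false))))
step 2: [beta@0.0] ((let x = false in 6) - ((2 + (if false then 1 else 4)) * ((\v.1) (false || false))))
step 3: [let@0] (6 - ((2 + (if false then 1 else 4)) * ((\v.1) (false || false))))
step 4: [if@1.0.1] (6 - ((2 + 4) * ((\v.1) (false || false))))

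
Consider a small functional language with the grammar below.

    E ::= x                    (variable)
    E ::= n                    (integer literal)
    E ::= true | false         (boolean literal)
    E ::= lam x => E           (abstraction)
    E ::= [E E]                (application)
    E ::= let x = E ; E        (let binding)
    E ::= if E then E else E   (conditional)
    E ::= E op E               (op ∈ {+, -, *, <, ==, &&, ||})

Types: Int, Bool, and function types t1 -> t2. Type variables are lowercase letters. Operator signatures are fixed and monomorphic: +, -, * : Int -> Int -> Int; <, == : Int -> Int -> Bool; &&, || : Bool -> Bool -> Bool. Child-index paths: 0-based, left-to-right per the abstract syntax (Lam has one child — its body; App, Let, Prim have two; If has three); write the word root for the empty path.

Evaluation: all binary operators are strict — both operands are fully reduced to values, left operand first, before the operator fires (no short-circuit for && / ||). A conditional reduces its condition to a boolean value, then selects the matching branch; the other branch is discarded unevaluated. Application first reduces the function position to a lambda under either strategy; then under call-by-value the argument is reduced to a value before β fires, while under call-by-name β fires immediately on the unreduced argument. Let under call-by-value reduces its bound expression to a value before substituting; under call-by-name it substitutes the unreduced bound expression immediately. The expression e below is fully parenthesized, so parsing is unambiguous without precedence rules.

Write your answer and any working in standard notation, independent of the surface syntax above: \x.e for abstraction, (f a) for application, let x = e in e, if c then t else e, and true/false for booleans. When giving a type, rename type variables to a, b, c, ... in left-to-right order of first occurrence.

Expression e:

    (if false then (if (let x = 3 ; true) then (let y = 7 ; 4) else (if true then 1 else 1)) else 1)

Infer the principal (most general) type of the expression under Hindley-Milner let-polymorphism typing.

Answer: Int

Trace:
  unify Bool ~ Bool
let x : Int
  unify Bool ~ Bool
let y : Int
  unify Bool ~ Bool
  unify Int ~ Int
  unify Int ~ Int
  unify Int ~ Int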